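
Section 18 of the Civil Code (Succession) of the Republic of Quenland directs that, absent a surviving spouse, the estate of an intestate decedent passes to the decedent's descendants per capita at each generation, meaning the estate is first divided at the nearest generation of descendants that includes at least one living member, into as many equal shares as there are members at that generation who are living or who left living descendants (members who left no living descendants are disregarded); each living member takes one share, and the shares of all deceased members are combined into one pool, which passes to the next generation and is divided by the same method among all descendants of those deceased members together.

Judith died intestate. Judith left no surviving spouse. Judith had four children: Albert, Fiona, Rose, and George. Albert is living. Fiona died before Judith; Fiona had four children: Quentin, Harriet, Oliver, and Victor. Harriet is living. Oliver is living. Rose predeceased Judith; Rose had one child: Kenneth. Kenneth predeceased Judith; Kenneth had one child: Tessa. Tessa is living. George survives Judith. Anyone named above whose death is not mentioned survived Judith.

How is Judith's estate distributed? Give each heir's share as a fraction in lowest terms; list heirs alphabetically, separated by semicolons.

Albert 1/4; George 1/4; Harriet 1/10; Oliver 1/10; Quentin 1/10; Tessa 1/10; Victor 1/10

There is no surviving spouse, so the entire estate passes to Judith's descendants per capita at each generation.
At generation 1 (Albert, Fiona, Rose, George) there are 4 shares of (1)/4 = 1/4 each.
Living: Albert and George — each takes 1/4.
Deceased: Fiona and Rose. Their combined 1/2 is pooled and carried to generation 2.
At generation 2 (Quentin, Harriet, Oliver, Victor, Kenneth) there are 5 shares of (1/2)/5 = 1/10 each.
Living: Quentin, Harriet, Oliver, and Victor — each takes 1/10.
Deceased: Kenneth. That 1/10 share is carried to generation 3.
At generation 3 (Tessa) there are 1 shares of (1/10)/1 = 1/10 each.
Living: Tessa — each takes 1/10.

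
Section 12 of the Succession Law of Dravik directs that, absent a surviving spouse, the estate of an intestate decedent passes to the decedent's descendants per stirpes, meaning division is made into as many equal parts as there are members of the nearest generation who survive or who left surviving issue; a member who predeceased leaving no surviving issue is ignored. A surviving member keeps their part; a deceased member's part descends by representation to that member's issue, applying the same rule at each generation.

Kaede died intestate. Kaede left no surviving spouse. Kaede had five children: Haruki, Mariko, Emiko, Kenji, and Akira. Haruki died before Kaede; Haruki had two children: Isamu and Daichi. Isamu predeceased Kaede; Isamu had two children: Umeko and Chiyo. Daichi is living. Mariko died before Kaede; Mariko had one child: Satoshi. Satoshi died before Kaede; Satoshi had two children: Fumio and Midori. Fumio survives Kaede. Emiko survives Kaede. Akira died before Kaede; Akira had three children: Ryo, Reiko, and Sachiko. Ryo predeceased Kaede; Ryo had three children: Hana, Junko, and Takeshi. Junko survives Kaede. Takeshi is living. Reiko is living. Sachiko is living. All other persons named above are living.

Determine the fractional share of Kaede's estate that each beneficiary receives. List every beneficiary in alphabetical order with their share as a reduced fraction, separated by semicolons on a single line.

Chiyo 1/20; Daichi 1/10; Emiko 1/5; Fumio 1/10; Hana 1/45; Junko 1/45; Kenji 1/5; Midori 1/10; Reiko 1/15; Sachiko 1/15; Takeshi 1/45; Umeko 1/20

There is no surviving spouse, so the entire estate passes to Kaede's descendants per stirpes.
The estate is divided into 5 equal shares of 1/5 among Haruki, Mariko, Emiko, Kenji, Akira.
Haruki predeceased; the 1/5 allotted to Haruki's branch passes to Haruki's issue by representation.
The 1/5 is divided into 2 equal shares of 1/10 among Isamu, Daichi.
Isamu predeceased; the 1/10 allotted to Isamu's branch passes to Isamu's issue by representation.
The 1/10 is divided into 2 equal shares of 1/20 among Umeko, Chiyo.
Umeko is living and takes 1/20.
Chiyo is living and takes 1/20.
Daichi is living and takes 1/10.
Mariko predeceased; the 1/5 allotted to Mariko's branch passes to Mariko's issue by representation.
Satoshi's line is the sole branch at this level, so the full 1/5 passes to Satoshi's issue by representation.
The 1/5 is divided into 2 equal shares of 1/10 among Fumio, Midori.
Fumio is living and takes 1/10.
Midori is living and takes 1/10.
Emiko is living and takes 1/5.
Kenji is living and takes 1/5.
Akira predeceased; the 1/5 allotted to Akira's branch passes to Akira's issue by representation.
The 1/5 is divided into 3 equal shares of 1/15 among Ryo, Reiko, Sachiko.
Ryo predeceased; the 1/15 allotted to Ryo's branch passes to Ryo's issue by representation.
The 1/15 is divided into 3 equal shares of 1/45 among Hana, Junko, Takeshi.
Hana is living and takes 1/45.
Junko is living and takes 1/45.
Takeshi is living and takes 1/45.
Reiko is living and takes 1/15.
Sachiko is living and takes 1/15.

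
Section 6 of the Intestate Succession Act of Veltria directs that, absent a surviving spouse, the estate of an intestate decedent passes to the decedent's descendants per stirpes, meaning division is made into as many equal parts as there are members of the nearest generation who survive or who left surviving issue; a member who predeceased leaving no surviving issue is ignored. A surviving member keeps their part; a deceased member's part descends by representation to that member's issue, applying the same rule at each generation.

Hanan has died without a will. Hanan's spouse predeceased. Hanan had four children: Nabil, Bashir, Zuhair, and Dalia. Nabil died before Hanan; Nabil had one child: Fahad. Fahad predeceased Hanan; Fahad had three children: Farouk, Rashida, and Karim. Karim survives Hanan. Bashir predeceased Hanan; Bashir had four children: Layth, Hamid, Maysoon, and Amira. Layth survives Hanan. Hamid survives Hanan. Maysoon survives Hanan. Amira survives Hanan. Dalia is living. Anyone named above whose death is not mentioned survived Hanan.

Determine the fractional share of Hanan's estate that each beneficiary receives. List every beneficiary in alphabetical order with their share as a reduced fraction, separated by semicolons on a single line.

Amira 1/16; Dalia 1/4; Farouk 1/12; Hamid 1/16; Karim 1/12; Layth 1/16; Maysoon 1/16; Rashida 1/12; Zuhair 1/4

There is no surviving spouse, so the entire estate passes to Hanan's descendants per stirpes.
The estate is divided into 4 equal shares of 1/4 among Nabil, Bashir, Zuhair, Dalia.
Nabil predeceased; the 1/4 allotted to Nabil's branch passes to Nabil's issue by representation.
Fahad's line is the sole branch at this level, so the full 1/4 passes to Fahad's issue by representation.
The 1/4 is divided into 3 equal shares of 1/12 among Farouk, Rashida, Karim.
Farouk is living and takes 1/12.
Rashida is living and takes 1/12.
Karim is living and takes 1/12.
Bashir predeceased; the 1/4 allotted to Bashir's branch passes to Bashir's issue by representation.
The 1/4 is divided into 4 equal shares of 1/16 among Layth, Hamid, Maysoon, Amira.
Layth is living and takes 1/16.
Hamid is living and takes 1/16.
Maysoon is living and takes 1/16.
Amira is living and takes 1/16.
Zuhair is living and takes 1/4.
Dalia is living and takes 1/4.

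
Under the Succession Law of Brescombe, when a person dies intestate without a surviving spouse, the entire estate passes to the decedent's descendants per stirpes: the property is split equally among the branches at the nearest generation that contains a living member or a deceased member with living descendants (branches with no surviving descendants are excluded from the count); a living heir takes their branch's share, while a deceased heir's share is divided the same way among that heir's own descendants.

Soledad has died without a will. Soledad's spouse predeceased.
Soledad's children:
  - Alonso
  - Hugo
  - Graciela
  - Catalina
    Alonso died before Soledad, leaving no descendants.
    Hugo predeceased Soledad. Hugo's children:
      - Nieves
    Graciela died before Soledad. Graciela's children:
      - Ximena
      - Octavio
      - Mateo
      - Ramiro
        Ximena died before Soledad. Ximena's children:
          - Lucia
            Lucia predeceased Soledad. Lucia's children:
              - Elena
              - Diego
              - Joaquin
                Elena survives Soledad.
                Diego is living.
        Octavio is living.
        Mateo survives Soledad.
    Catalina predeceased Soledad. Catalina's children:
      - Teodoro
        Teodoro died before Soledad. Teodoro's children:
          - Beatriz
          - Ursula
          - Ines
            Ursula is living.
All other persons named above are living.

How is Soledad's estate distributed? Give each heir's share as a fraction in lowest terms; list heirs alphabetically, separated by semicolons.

Beatriz 1/9; Diego 1/36; Elena 1/36; Ines 1/9; Joaquin 1/36; Mateo 1/12; Nieves 1/3; Octavio 1/12; Ramiro 1/12; Ursula 1/9

There is no surviving spouse, so the entire estate passes to Soledad's descendants per stirpes.
Alonso left no surviving issue, so that branch lapses and is disregarded.
The estate is divided into 3 equal shares of 1/3 among Hugo, Graciela, Catalina.
Hugo predeceased; the 1/3 allotted to Hugo's branch passes to Hugo's issue by representation.
Nieves is the sole taker at this level and receives the full 1/3.
Graciela predeceased; the 1/3 allotted to Graciela's branch passes to Graciela's issue by representation.
The 1/3 is divided into 4 equal shares of 1/12 among Ximena, Octavio, Mateo, Ramiro.
Ximena predeceased; the 1/12 allotted to Ximena's branch passes to Ximena's issue by representation.
Lucia's line is the sole branch at this level, so the full 1/12 passes to Lucia's issue by representation.
The 1/12 is divided into 3 equal shares of 1/36 among Elena, Diego, Joaquin.
Elena is living and takes 1/36.
Diego is living and takes 1/36.
Joaquin is living and takes 1/36.
Octavio is living and takes 1/12.
Mateo is living and takes 1/12.
Ramiro is living and takes 1/12.
Catalina predeceased; the 1/3 allotted to Catalina's branch passes to Catalina's issue by representation.
Teodoro's line is the sole branch at this level, so the full 1/3 passes to Teodoro's issue by representation.
The 1/3 is divided into 3 equal shares of 1/9 among Beatriz, Ursula, Ines.
Beatriz is living and takes 1/9.
Ursula is living and takes 1/9.
Ines is living and takes 1/9.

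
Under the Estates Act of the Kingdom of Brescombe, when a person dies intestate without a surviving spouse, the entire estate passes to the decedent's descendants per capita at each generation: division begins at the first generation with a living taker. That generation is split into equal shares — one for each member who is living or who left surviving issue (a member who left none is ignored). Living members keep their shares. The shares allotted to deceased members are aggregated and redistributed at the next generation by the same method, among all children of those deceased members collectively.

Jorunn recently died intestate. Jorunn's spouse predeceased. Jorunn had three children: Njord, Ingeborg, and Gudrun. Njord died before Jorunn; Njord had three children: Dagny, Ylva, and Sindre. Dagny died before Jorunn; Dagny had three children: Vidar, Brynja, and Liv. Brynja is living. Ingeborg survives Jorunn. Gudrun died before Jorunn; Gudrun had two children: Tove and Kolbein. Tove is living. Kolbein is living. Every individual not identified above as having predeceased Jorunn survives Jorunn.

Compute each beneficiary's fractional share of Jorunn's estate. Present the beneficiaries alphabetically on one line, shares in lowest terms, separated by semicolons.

There is no surviving spouse, so the entire estate passes to Jorunn's descendants per capita at each generation.
At generation 1 (Njord, Ingeborg, Gudrun) there are 3 shares of (1)/3 = 1/3 each.
Living: Ingeborg — each takes 1/3.
Deceased: Njord and Gudrun. Their combined 2/3 is pooled and carried to generation 2.
At generation 2 (Dagny, Ylva, Sindre, Tove, Kolbein) there are 5 shares of (2/3)/5 = 2/15 each.
Living: Ylva, Sindre, Tove, and Kolbein — each takes 2/15.
Deceased: Dagny. That 2/15 share is carried to generation 3.
At generation 3 (Vidar, Brynja, Liv) there are 3 shares of (2/15)/3 = 2/45 each.
Living: Vidar, Brynja, and Liv — each takes 2/45.

Brynja 2/45; Ingeborg 1/3; Kolbein 2/15; Liv 2/45; Sindre 2/15; Tove 2/15; Vidar 2/45; Ylva 2/15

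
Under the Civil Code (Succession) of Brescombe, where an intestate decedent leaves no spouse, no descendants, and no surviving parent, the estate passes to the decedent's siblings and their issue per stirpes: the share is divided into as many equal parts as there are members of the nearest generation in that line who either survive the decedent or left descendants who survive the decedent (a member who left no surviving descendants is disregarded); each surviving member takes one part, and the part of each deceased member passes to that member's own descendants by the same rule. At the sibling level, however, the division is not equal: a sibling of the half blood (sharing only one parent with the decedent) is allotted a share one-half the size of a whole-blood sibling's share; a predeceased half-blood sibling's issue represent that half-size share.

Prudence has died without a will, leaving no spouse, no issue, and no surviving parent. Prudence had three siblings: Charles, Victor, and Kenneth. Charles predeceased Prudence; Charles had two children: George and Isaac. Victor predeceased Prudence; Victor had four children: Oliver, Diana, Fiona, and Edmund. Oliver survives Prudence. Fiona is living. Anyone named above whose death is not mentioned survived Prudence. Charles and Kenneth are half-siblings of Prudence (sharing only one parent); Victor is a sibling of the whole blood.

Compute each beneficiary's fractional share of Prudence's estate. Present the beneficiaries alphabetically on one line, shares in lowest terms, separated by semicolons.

No spouse, descendants, or parent survives, so the estate passes to Prudence's siblings per stirpes.
Half-blood siblings count for one-half the weight of whole-blood siblings at the initial division.
Dividing 1 in proportion to weights (total weight 2): Charles (weight 1/2) → 1/4; Victor (weight 1) → 1/2; Kenneth (weight 1/2) → 1/4.
Charles predeceased; the 1/4 allotted to Charles's branch passes to Charles's issue by representation.
The 1/4 is divided into 2 equal shares of 1/8 among George, Isaac.
George is living and takes 1/8.
Isaac is living and takes 1/8.
Victor predeceased; the 1/2 allotted to Victor's branch passes to Victor's issue by representation.
The 1/2 is divided into 4 equal shares of 1/8 among Oliver, Diana, Fiona, Edmund.
Oliver is living and takes 1/8.
Diana is living and takes 1/8.
Fiona is living and takes 1/8.
Edmund is living and takes 1/8.
Kenneth is living and takes 1/4.

Diana 1/8; Edmund 1/8; Fiona 1/8; George 1/8; Isaac 1/8; Kenneth 1/4; Oliver 1/8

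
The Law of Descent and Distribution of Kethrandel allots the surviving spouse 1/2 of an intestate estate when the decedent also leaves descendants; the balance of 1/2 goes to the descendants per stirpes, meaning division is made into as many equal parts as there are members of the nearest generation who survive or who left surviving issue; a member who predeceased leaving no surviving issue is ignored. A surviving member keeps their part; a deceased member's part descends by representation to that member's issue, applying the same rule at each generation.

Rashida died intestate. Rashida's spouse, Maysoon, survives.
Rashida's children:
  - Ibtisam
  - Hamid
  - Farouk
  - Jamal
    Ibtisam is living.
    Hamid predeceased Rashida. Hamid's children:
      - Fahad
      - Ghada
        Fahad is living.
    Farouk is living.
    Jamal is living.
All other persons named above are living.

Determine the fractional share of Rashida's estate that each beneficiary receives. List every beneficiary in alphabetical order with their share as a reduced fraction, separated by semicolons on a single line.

Fahad 1/16; Farouk 1/8; Ghada 1/16; Ibtisam 1/8; Jamal 1/8; Maysoon 1/2

Maysoon, as surviving spouse, takes 1/2.
The remaining 1/2 passes to Rashida's descendants per stirpes.
The 1/2 is divided into 4 equal shares of 1/8 among Ibtisam, Hamid, Farouk, Jamal.
Ibtisam is living and takes 1/8.
Hamid predeceased; the 1/8 allotted to Hamid's branch passes to Hamid's issue by representation.
The 1/8 is divided into 2 equal shares of 1/16 among Fahad, Ghada.
Fahad is living and takes 1/16.
Ghada is living and takes 1/16.
Farouk is living and takes 1/8.
Jamal is living and takes 1/8.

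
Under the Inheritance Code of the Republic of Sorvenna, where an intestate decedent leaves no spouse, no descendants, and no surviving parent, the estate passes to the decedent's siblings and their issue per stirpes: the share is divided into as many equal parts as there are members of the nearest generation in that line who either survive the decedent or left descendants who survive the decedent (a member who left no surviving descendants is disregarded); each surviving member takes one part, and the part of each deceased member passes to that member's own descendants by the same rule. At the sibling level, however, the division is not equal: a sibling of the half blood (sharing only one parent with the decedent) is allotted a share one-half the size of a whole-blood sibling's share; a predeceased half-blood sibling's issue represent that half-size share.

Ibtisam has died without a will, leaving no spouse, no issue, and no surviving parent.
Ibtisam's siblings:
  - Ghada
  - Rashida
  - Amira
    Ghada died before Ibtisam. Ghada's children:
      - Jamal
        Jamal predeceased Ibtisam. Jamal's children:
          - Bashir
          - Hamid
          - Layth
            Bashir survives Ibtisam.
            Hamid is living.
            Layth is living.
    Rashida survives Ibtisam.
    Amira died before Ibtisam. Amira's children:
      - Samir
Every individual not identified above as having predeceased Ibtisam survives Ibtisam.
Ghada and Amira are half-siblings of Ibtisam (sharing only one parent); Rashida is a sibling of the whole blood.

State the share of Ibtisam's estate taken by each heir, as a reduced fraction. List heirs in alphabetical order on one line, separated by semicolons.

Bashir 1/12; Hamid 1/12; Layth 1/12; Rashida 1/2; Samir 1/4

No spouse, descendants, or parent survives, so the estate passes to Ibtisam's siblings per stirpes.
Half-blood siblings count for one-half the weight of whole-blood siblings at the initial division.
Dividing 1 in proportion to weights (total weight 2): Ghada (weight 1/2) → 1/4; Rashida (weight 1) → 1/2; Amira (weight 1/2) → 1/4.
Ghada predeceased; the 1/4 allotted to Ghada's branch passes to Ghada's issue by representation.
Jamal's line is the sole branch at this level, so the full 1/4 passes to Jamal's issue by representation.
The 1/4 is divided into 3 equal shares of 1/12 among Bashir, Hamid, Layth.
Bashir is living and takes 1/12.
Hamid is living and takes 1/12.
Layth is living and takes 1/12.
Rashida is living and takes 1/2.
Amira predeceased; the 1/4 allotted to Amira's branch passes to Amira's issue by representation.
Samir is the sole taker at this level and receives the full 1/4.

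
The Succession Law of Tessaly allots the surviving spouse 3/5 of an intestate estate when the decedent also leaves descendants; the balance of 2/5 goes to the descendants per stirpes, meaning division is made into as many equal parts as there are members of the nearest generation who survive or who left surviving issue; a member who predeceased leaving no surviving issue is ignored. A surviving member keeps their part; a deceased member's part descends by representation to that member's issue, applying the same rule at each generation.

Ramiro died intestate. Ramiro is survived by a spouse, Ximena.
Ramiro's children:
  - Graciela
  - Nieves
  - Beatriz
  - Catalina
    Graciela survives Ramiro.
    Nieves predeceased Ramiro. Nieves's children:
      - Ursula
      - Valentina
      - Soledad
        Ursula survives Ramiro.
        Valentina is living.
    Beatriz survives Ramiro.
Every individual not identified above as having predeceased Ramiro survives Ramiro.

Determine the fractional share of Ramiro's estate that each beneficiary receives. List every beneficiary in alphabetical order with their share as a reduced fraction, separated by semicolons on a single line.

Beatriz 1/10; Catalina 1/10; Graciela 1/10; Soledad 1/30; Ursula 1/30; Valentina 1/30; Ximena 3/5

Ximena, as surviving spouse, takes 3/5.
The remaining 2/5 passes to Ramiro's descendants per stirpes.
The 2/5 is divided into 4 equal shares of 1/10 among Graciela, Nieves, Beatriz, Catalina.
Graciela is living and takes 1/10.
Nieves predeceased; the 1/10 allotted to Nieves's branch passes to Nieves's issue by representation.
The 1/10 is divided into 3 equal shares of 1/30 among Ursula, Valentina, Soledad.
Ursula is living and takes 1/30.
Valentina is living and takes 1/30.
Soledad is living and takes 1/30.
Beatriz is living and takes 1/10.
Catalina is living and takes 1/10.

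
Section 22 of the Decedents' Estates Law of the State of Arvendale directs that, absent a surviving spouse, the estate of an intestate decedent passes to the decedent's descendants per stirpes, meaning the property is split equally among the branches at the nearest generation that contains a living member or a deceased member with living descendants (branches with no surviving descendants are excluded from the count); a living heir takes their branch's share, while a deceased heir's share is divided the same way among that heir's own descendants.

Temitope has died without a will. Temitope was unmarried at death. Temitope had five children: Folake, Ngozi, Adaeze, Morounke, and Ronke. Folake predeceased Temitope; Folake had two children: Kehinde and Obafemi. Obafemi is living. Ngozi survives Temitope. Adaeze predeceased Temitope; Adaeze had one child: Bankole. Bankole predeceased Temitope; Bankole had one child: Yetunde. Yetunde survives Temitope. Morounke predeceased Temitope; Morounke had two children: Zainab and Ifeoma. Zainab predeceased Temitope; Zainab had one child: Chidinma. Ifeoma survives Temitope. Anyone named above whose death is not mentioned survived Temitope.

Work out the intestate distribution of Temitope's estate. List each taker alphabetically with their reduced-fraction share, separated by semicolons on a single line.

Chidinma 1/10; Ifeoma 1/10; Kehinde 1/10; Ngozi 1/5; Obafemi 1/10; Ronke 1/5; Yetunde 1/5

There is no surviving spouse, so the entire estate passes to Temitope's descendants per stirpes.
The estate is divided into 5 equal shares of 1/5 among Folake, Ngozi, Adaeze, Morounke, Ronke.
Folake predeceased; the 1/5 allotted to Folake's branch passes to Folake's issue by representation.
The 1/5 is divided into 2 equal shares of 1/10 among Kehinde, Obafemi.
Kehinde is living and takes 1/10.
Obafemi is living and takes 1/10.
Ngozi is living and takes 1/5.
Adaeze predeceased; the 1/5 allotted to Adaeze's branch passes to Adaeze's issue by representation.
Bankole's line is the sole branch at this level, so the full 1/5 passes to Bankole's issue by representation.
Yetunde is the sole taker at this level and receives the full 1/5.
Morounke predeceased; the 1/5 allotted to Morounke's branch passes to Morounke's issue by representation.
The 1/5 is divided into 2 equal shares of 1/10 among Zainab, Ifeoma.
Zainab predeceased; the 1/10 allotted to Zainab's branch passes to Zainab's issue by representation.
Chidinma is the sole taker at this level and receives the full 1/10.
Ifeoma is living and takes 1/10.
Ronke is living and takes 1/5.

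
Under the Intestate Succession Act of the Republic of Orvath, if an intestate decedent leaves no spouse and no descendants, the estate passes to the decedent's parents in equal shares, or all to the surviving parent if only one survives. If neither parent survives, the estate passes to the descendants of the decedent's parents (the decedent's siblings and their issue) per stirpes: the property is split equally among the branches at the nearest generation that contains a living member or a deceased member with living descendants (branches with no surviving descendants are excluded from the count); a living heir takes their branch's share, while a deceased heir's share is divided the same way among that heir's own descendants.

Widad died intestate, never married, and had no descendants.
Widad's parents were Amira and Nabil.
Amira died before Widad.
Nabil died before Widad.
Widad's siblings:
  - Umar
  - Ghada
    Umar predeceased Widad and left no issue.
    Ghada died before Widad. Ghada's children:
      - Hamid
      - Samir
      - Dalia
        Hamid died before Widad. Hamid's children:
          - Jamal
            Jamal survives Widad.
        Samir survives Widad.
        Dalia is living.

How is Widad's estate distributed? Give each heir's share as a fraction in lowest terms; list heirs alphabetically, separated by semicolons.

Dalia 1/3; Jamal 1/3; Samir 1/3

Neither parent survives and there are no descendants, so the estate passes to Widad's siblings and their issue per stirpes.
Umar left no surviving issue, so that branch lapses and is disregarded.
Ghada's line is the sole branch at this level, so the full 1 passes to Ghada's issue by representation.
The estate is divided into 3 equal shares of 1/3 among Hamid, Samir, Dalia.
Hamid predeceased; the 1/3 allotted to Hamid's branch passes to Hamid's issue by representation.
Jamal is the sole taker at this level and receives the full 1/3.
Samir is living and takes 1/3.
Dalia is living and takes 1/3.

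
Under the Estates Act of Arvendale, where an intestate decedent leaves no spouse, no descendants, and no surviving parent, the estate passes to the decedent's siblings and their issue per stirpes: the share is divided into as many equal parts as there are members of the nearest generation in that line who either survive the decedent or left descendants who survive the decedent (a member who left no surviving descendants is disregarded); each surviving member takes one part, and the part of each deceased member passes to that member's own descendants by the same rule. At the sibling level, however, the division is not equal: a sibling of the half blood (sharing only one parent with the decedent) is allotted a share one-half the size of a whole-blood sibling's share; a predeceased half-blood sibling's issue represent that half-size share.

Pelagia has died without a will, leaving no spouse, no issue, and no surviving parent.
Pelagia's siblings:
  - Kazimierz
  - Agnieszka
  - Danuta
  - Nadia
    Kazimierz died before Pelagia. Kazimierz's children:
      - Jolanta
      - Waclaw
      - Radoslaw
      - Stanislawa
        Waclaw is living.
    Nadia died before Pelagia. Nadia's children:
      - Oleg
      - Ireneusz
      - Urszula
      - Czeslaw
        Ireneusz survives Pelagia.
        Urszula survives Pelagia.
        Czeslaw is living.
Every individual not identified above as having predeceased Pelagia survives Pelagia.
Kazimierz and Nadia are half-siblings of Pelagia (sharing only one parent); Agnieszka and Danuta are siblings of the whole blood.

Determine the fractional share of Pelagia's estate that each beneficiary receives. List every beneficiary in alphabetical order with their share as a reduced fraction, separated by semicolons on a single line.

Agnieszka 1/3; Czeslaw 1/24; Danuta 1/3; Ireneusz 1/24; Jolanta 1/24; Oleg 1/24; Radoslaw 1/24; Stanislawa 1/24; Urszula 1/24; Waclaw 1/24

No spouse, descendants, or parent survives, so the estate passes to Pelagia's siblings per stirpes.
Half-blood siblings count for one-half the weight of whole-blood siblings at the initial division.
Dividing 1 in proportion to weights (total weight 3): Kazimierz (weight 1/2) → 1/6; Agnieszka (weight 1) → 1/3; Danuta (weight 1) → 1/3; Nadia (weight 1/2) → 1/6.
Kazimierz predeceased; the 1/6 allotted to Kazimierz's branch passes to Kazimierz's issue by representation.
The 1/6 is divided into 4 equal shares of 1/24 among Jolanta, Waclaw, Radoslaw, Stanislawa.
Jolanta is living and takes 1/24.
Waclaw is living and takes 1/24.
Radoslaw is living and takes 1/24.
Stanislawa is living and takes 1/24.
Agnieszka is living and takes 1/3.
Danuta is living and takes 1/3.
Nadia predeceased; the 1/6 allotted to Nadia's branch passes to Nadia's issue by representation.
The 1/6 is divided into 4 equal shares of 1/24 among Oleg, Ireneusz, Urszula, Czeslaw.
Oleg is living and takes 1/24.
Ireneusz is living and takes 1/24.
Urszula is living and takes 1/24.
Czeslaw is living and takes 1/24.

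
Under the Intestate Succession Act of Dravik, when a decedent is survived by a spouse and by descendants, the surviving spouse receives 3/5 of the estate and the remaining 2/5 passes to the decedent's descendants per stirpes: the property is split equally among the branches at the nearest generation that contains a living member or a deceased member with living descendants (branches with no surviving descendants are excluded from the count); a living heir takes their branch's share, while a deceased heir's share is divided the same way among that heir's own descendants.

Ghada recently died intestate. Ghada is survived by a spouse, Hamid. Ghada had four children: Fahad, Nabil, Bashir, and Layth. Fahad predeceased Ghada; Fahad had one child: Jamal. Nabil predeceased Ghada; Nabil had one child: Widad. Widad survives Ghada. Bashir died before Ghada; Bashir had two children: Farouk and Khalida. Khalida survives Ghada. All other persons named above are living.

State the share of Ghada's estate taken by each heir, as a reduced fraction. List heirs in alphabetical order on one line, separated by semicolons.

Farouk 1/20; Hamid 3/5; Jamal 1/10; Khalida 1/20; Layth 1/10; Widad 1/10

Hamid, as surviving spouse, takes 3/5.
The remaining 2/5 passes to Ghada's descendants per stirpes.
The 2/5 is divided into 4 equal shares of 1/10 among Fahad, Nabil, Bashir, Layth.
Fahad predeceased; the 1/10 allotted to Fahad's branch passes to Fahad's issue by representation.
Jamal is the sole taker at this level and receives the full 1/10.
Nabil predeceased; the 1/10 allotted to Nabil's branch passes to Nabil's issue by representation.
Widad is the sole taker at this level and receives the full 1/10.
Bashir predeceased; the 1/10 allotted to Bashir's branch passes to Bashir's issue by representation.
The 1/10 is divided into 2 equal shares of 1/20 among Farouk, Khalida.
Farouk is living and takes 1/20.
Khalida is living and takes 1/20.
Layth is living and takes 1/10.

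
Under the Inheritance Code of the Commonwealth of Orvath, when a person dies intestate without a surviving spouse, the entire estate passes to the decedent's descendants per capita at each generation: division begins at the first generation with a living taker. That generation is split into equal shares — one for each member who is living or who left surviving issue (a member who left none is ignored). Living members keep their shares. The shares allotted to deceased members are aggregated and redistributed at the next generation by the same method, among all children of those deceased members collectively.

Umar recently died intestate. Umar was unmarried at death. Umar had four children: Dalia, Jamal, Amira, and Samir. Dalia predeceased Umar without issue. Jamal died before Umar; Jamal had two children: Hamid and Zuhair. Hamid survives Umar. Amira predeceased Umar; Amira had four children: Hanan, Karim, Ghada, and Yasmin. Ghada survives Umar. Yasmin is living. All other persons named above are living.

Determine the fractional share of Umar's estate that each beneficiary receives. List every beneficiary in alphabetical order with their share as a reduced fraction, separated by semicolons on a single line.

There is no surviving spouse, so the entire estate passes to Umar's descendants per capita at each generation.
At generation 1 (Jamal, Amira, Samir) there are 3 shares of (1)/3 = 1/3 each.
Living: Samir — each takes 1/3.
Deceased: Jamal and Amira. Their combined 2/3 is pooled and carried to generation 2.
At generation 2 (Hamid, Zuhair, Hanan, Karim, Ghada, Yasmin) there are 6 shares of (2/3)/6 = 1/9 each.
Living: Hamid, Zuhair, Hanan, Karim, Ghada, and Yasmin — each takes 1/9.

Ghada 1/9; Hamid 1/9; Hanan 1/9; Karim 1/9; Samir 1/3; Yasmin 1/9; Zuhair 1/9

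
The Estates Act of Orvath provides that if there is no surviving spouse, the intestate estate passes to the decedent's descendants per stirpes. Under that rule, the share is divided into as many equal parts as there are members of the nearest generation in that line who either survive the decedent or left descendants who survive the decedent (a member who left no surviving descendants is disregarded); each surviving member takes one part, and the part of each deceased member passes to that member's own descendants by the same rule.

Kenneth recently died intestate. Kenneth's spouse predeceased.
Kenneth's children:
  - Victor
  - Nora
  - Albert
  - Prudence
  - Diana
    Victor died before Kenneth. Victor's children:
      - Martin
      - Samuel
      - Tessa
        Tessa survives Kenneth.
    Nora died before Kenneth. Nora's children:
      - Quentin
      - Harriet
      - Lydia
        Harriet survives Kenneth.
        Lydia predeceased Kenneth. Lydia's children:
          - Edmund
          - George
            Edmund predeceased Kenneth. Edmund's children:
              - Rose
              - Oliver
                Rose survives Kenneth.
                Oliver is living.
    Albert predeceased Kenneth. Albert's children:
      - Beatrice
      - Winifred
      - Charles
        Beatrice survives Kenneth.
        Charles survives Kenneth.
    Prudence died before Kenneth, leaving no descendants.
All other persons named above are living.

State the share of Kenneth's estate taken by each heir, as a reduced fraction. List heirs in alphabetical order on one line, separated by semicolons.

There is no surviving spouse, so the entire estate passes to Kenneth's descendants per stirpes.
Prudence left no surviving issue, so that branch lapses and is disregarded.
The estate is divided into 4 equal shares of 1/4 among Victor, Nora, Albert, Diana.
Victor predeceased; the 1/4 allotted to Victor's branch passes to Victor's issue by representation.
The 1/4 is divided into 3 equal shares of 1/12 among Martin, Samuel, Tessa.
Martin is living and takes 1/12.
Samuel is living and takes 1/12.
Tessa is living and takes 1/12.
Nora predeceased; the 1/4 allotted to Nora's branch passes to Nora's issue by representation.
The 1/4 is divided into 3 equal shares of 1/12 among Quentin, Harriet, Lydia.
Quentin is living and takes 1/12.
Harriet is living and takes 1/12.
Lydia predeceased; the 1/12 allotted to Lydia's branch passes to Lydia's issue by representation.
The 1/12 is divided into 2 equal shares of 1/24 among Edmund, George.
Edmund predeceased; the 1/24 allotted to Edmund's branch passes to Edmund's issue by representation.
The 1/24 is divided into 2 equal shares of 1/48 among Rose, Oliver.
Rose is living and takes 1/48.
Oliver is living and takes 1/48.
George is living and takes 1/24.
Albert predeceased; the 1/4 allotted to Albert's branch passes to Albert's issue by representation.
The 1/4 is divided into 3 equal shares of 1/12 among Beatrice, Winifred, Charles.
Beatrice is living and takes 1/12.
Winifred is living and takes 1/12.
Charles is living and takes 1/12.
Diana is living and takes 1/4.

Beatrice 1/12; Charles 1/12; Diana 1/4; George 1/24; Harriet 1/12; Martin 1/12; Oliver 1/48; Quentin 1/12; Rose 1/48; Samuel 1/12; Tessa 1/12; Winifred 1/12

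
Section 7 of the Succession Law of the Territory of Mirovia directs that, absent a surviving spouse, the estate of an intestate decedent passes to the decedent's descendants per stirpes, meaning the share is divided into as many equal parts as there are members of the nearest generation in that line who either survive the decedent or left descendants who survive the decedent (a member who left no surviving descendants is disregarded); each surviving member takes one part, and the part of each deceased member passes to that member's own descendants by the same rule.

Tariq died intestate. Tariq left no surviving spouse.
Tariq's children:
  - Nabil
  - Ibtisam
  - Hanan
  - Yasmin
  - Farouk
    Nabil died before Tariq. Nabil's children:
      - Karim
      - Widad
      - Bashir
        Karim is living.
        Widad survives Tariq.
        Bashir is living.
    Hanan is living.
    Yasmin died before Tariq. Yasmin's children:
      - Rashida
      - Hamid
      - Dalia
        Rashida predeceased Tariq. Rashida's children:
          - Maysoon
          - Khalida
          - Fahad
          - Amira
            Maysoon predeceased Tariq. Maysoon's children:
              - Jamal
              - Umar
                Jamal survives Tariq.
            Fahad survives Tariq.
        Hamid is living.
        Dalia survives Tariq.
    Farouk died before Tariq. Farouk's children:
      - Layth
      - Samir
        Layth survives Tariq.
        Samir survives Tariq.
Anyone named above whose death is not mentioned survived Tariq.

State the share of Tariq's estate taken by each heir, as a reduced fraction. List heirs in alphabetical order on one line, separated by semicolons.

Amira 1/60; Bashir 1/15; Dalia 1/15; Fahad 1/60; Hamid 1/15; Hanan 1/5; Ibtisam 1/5; Jamal 1/120; Karim 1/15; Khalida 1/60; Layth 1/10; Samir 1/10; Umar 1/120; Widad 1/15

There is no surviving spouse, so the entire estate passes to Tariq's descendants per stirpes.
The estate is divided into 5 equal shares of 1/5 among Nabil, Ibtisam, Hanan, Yasmin, Farouk.
Nabil predeceased; the 1/5 allotted to Nabil's branch passes to Nabil's issue by representation.
The 1/5 is divided into 3 equal shares of 1/15 among Karim, Widad, Bashir.
Karim is living and takes 1/15.
Widad is living and takes 1/15.
Bashir is living and takes 1/15.
Ibtisam is living and takes 1/5.
Hanan is living and takes 1/5.
Yasmin predeceased; the 1/5 allotted to Yasmin's branch passes to Yasmin's issue by representation.
The 1/5 is divided into 3 equal shares of 1/15 among Rashida, Hamid, Dalia.
Rashida predeceased; the 1/15 allotted to Rashida's branch passes to Rashida's issue by representation.
The 1/15 is divided into 4 equal shares of 1/60 among Maysoon, Khalida, Fahad, Amira.
Maysoon predeceased; the 1/60 allotted to Maysoon's branch passes to Maysoon's issue by representation.
The 1/60 is divided into 2 equal shares of 1/120 among Jamal, Umar.
Jamal is living and takes 1/120.
Umar is living and takes 1/120.
Khalida is living and takes 1/60.
Fahad is living and takes 1/60.
Amira is living and takes 1/60.
Hamid is living and takes 1/15.
Dalia is living and takes 1/15.
Farouk predeceased; the 1/5 allotted to Farouk's branch passes to Farouk's issue by representation.
The 1/5 is divided into 2 equal shares of 1/10 among Layth, Samir.
Layth is living and takes 1/10.
Samir is living and takes 1/10.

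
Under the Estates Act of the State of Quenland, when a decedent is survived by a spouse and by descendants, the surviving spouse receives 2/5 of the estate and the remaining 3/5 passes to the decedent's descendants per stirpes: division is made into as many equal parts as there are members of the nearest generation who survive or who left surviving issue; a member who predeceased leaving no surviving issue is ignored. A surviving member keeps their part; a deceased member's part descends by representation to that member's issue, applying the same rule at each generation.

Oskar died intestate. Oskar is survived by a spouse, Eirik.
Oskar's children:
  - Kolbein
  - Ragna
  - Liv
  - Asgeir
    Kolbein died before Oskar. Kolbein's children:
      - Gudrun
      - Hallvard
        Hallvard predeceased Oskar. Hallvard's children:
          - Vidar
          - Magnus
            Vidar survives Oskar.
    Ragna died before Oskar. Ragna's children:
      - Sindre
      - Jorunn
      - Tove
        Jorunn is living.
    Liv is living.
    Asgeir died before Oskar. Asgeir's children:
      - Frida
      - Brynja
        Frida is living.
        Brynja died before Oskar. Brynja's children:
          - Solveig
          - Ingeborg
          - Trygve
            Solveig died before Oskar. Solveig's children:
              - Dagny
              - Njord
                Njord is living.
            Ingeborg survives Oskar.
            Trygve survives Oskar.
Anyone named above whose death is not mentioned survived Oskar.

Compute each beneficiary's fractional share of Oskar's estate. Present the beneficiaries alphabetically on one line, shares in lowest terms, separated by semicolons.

Dagny 1/80; Eirik 2/5; Frida 3/40; Gudrun 3/40; Ingeborg 1/40; Jorunn 1/20; Liv 3/20; Magnus 3/80; Njord 1/80; Sindre 1/20; Tove 1/20; Trygve 1/40; Vidar 3/80

Eirik, as surviving spouse, takes 2/5.
The remaining 3/5 passes to Oskar's descendants per stirpes.
The 3/5 is divided into 4 equal shares of 3/20 among Kolbein, Ragna, Liv, Asgeir.
Kolbein predeceased; the 3/20 allotted to Kolbein's branch passes to Kolbein's issue by representation.
The 3/20 is divided into 2 equal shares of 3/40 among Gudrun, Hallvard.
Gudrun is living and takes 3/40.
Hallvard predeceased; the 3/40 allotted to Hallvard's branch passes to Hallvard's issue by representation.
The 3/40 is divided into 2 equal shares of 3/80 among Vidar, Magnus.
Vidar is living and takes 3/80.
Magnus is living and takes 3/80.
Ragna predeceased; the 3/20 allotted to Ragna's branch passes to Ragna's issue by representation.
The 3/20 is divided into 3 equal shares of 1/20 among Sindre, Jorunn, Tove.
Sindre is living and takes 1/20.
Jorunn is living and takes 1/20.
Tove is living and takes 1/20.
Liv is living and takes 3/20.
Asgeir predeceased; the 3/20 allotted to Asgeir's branch passes to Asgeir's issue by representation.
The 3/20 is divided into 2 equal shares of 3/40 among Frida, Brynja.
Frida is living and takes 3/40.
Brynja predeceased; the 3/40 allotted to Brynja's branch passes to Brynja's issue by representation.
The 3/40 is divided into 3 equal shares of 1/40 among Solveig, Ingeborg, Trygve.
Solveig predeceased; the 1/40 allotted to Solveig's branch passes to Solveig's issue by representation.
The 1/40 is divided into 2 equal shares of 1/80 among Dagny, Njord.
Dagny is living and takes 1/80.
Njord is living and takes 1/80.
Ingeborg is living and takes 1/40.
Trygve is living and takes 1/40.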